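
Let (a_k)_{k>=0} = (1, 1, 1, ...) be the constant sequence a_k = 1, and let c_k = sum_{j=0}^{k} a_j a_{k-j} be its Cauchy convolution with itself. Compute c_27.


Since a_j = 1 for all j >= 0, the convolution sum becomes
c_k = sum_{j=0}^{k} 1 * 1 = 1 * (k + 1).
Equivalently, the generating function of (a_k) is 1/(1 - x) and its square is 1/(1 - x)^2 = sum_{k>=0} 1(k + 1) x^k.
For k = 27: 1 * 28 = 28.

28


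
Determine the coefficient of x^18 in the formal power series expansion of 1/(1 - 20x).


The geometric series identity gives 1/(1 - c x) = sum_{k>=0} c^k x^k, so the coefficient of x^k is c^k.
Here c = 20 and k = 18.
Computing: 20^18 = 262144000000000000000000

262144000000000000000000


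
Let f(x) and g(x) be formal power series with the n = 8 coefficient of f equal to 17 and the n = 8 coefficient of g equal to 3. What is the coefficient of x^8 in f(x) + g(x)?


Addition of formal power series is termwise.
The coefficient of x^8 in f + g = 17 + 3
= 20

20


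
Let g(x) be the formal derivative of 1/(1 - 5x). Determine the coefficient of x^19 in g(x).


Differentiate termwise: d/dx sum_{k>=0} 5^k x^k = sum_{k>=1} k 5^k x^(k-1) = sum_{j>=0} (j+1) 5^(j+1) x^j.
Equivalently, d/dx [1/(1 - 5x)] = 5/(1 - 5x)^2.
For j = 19: 20 * 5^20 = 20 * 95367431640625 = 1907348632812500.

1907348632812500


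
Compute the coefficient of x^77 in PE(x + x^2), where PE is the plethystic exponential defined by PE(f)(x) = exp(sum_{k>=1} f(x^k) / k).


With f(x) = x + x^2, the exponent is sum_{k>=1} (x^k + x^(2k)) / k = -ln(1 - x) - ln(1 - x^2). Exponentiating:
PE(x + x^2) = 1 / ((1 - x)(1 - x^2)).
This is the generating function for partitions of n into parts of size 1 or 2. The number of 2's can be any j in 0..38, and the rest are 1's, so
[x^77] = floor(77/2) + 1 = 39.

39


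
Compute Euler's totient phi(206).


phi(n) counts integers in [1, n] coprime to n. Using the multiplicative formula phi(n) = n * prod_{p | n} (1 - 1/p):
206 = 2 * 103, so
phi(206) = 206 * (1 - 1/2) * (1 - 1/103) = 102.

102


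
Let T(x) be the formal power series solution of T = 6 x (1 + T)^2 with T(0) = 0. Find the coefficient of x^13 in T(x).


Apply the Lagrange inversion formula: if T = 6 x * phi(T) with phi(t) = (1 + t)^2, then [x^n] T = 6^n * (1/n) [t^(n-1)] phi(t)^n = 6^n * (1/n) [t^(n-1)] (1 + t)^(2n) = 6^n * (1/n) C(2n, n-1).
Using the identity C(2n, n-1) = C(2n, n) * n / (n+1), the unscaled factor equals C(2n, n) / (n+1) = C_n, the n-th Catalan number.
For n = 13: C_13 = C(26, 13) / 14 = 10400600/14 = 742900.
With the 6^13 = 13060694016 factor, the coefficient is 13060694016 * 742900 = 9702789584486400.

9702789584486400


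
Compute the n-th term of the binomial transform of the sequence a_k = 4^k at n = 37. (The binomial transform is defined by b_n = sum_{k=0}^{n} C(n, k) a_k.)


With a_k = 4^k, b_n = sum_{k=0}^{n} C(n, k) 4^k = (1 + 4)^n by the binomial theorem.
For n = 37: (1 + 4)^37 = 5^37 = 72759576141834259033203125.

72759576141834259033203125


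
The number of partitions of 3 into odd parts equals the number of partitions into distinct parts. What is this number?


Computing partitions of 3 into odd parts (1, 3, 5, ...):
Using the generating function prod_{k>=0} 1/(1-x^(2k+1)),
the count is 2

2


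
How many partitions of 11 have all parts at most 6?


Using the generating function (1-x)^(-1)(1-x^2)^(-1)...(1-x^6)^(-1),
the coefficient of x^11 counts these restricted partitions.
Result = 44

44


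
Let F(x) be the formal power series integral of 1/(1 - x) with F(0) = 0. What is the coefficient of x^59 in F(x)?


1/(1 - x) = sum_{k>=0} x^k. Integrating termwise and using F(0) = 0 gives
F(x) = sum_{k>=0} x^(k+1) / (k+1) = sum_{m>=1} x^m / m = -ln(1 - x).
So the coefficient of x^59 is 1/59 = 1/59.

1/59


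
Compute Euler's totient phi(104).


phi(n) counts integers in [1, n] coprime to n. Using the multiplicative formula phi(n) = n * prod_{p | n} (1 - 1/p):
104 = 2^3 * 13, so
phi(104) = 104 * (1 - 1/2) * (1 - 1/13) = 48.

48


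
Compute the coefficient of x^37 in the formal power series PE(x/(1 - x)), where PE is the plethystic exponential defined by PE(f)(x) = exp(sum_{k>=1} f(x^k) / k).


For f(x) = x/(1 - x) we have
sum_{k>=1} f(x^k) / k = sum_{k>=1} (1/k) * x^k / (1 - x^k) = sum_{k, m >= 1} x^(k m) / k,
which after exponentiating simplifies to
PE(x/(1 - x)) = prod_{k>=1} 1 / (1 - x^k).
This is the generating function for the partition function p(n), so the coefficient of x^37 is p(37).
Computing p(37) by dynamic programming over parts 1, 2, ..., 37: p(37) = 21637.

21637


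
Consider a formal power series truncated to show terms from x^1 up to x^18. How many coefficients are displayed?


From x^1 to x^18 inclusive, the count is 18 - 1 + 1 = 18.

18


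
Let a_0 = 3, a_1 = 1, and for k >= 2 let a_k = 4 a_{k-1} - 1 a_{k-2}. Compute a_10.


Iterating the recurrence forward:
a_0 = 3
a_1 = 1
a_2 = 4*1 - 1*3 = 1
a_3 = 4*1 - 1*1 = 3
a_4 = 4*3 - 1*1 = 11
a_5 = 4*11 - 1*3 = 41
a_6 = 4*41 - 1*11 = 153
a_7 = 4*153 - 1*41 = 571
a_8 = 4*571 - 1*153 = 2131
a_9 = 4*2131 - 1*571 = 7953
a_10 = 4*7953 - 1*2131 = 29681
So a_10 = 29681.

29681


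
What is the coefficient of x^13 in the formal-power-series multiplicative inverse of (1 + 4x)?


The inverse is 1/(1 + 4x). Apply the geometric identity 1/(1 - y) = sum_{k>=0} y^k with y = -4x:
1/(1 + 4x) = sum_{k>=0} (-4)^k x^k.
So the coefficient of x^13 is (-4)^13 = -67108864.

-67108864


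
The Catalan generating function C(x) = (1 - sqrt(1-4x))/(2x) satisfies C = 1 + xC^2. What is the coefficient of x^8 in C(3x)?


Substituting x -> 3x scales the n-th coefficient by 3^n, so [x^8] C(3x) = 3^8 * C_8.
C_8 = C(2*8, 8)/(9) = 12870/9 = 1430.
So 3^8 * 1430 = 6561 * 1430 = 9382230.

9382230


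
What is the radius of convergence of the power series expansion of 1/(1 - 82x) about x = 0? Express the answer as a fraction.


Expanding 1/(1 - 82x) = sum_{k>=0} 82^k x^k, the series converges when |82x| < 1, i.e., |x| < 1/82.
So the radius of convergence is 1/82 = 1/82.

1/82


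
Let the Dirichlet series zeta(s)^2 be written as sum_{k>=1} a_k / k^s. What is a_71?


The Dirichlet convolution of the constant function 1 with itself gives (1 * 1)(k) = sum_{d | k} 1 = d(k), the number of positive divisors of k.
Since zeta(s) = sum_{k>=1} 1/k^s, we have zeta(s)^2 = sum_{k>=1} d(k)/k^s, so a_k = d(k).
For k = 71: the divisors are 1, 71.
Count = 2.

2


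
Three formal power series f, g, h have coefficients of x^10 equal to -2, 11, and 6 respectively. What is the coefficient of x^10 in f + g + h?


Series addition is componentwise:
-2 + 11 + 6
= 15

15


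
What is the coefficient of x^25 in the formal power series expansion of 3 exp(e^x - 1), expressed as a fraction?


exp(e^x - 1) is the exponential generating function for the Bell numbers Bell_k: exp(e^x - 1) = sum_{k>=0} Bell_k x^k / k!.
So the coefficient of x^25 in 3 exp(e^x - 1) is 3 Bell_25 / 25!.
Computing: Bell_25 = 4638590332229999353 and 25! = 15511210043330985984000000, giving
3 * 4638590332229999353/15511210043330985984000000 = 356814640940769181/397723334444384256000000.

356814640940769181/397723334444384256000000


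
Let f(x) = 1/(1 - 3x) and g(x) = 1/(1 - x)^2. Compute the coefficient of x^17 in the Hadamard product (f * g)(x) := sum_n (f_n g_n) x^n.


f has coefficients f_k = 3^k. For g = 1/(1 - x)^2 the coefficient is g_k = C(k + 1, 1) = k + 1. The Hadamard coefficient is (f * g)_k = 3^k * (k + 1).
For k = 17: 3^17 * 18 = 129140163 * 18 = 2324522934.

2324522934


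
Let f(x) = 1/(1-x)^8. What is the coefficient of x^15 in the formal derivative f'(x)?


Differentiate: d/dx [ 1/(1-x)^r ] = r / (1-x)^(r+1).
Here r = 8, so f'(x) = 8 / (1-x)^9.
The expansion of 1/(1-x)^(r+1) has coefficient of x^n equal to C(n+r, r).
So the coefficient of x^15 in f'(x) is
8 * C(23, 8) = 8 * 490314 = 3922512

3922512


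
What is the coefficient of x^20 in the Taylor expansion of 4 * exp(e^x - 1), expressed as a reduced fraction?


exp(e^x - 1) = sum_{k>=0} Bell_k x^k / k!, where Bell_k is the k-th Bell number.
So the coefficient of x^20 is 4 * Bell_20 / 20!.
Computing: Bell_20 = 51724158235372 and 20! = 2432902008176640000, giving
4 * 51724158235372/2432902008176640000 = 263898766507/3103191336960000.

263898766507/3103191336960000


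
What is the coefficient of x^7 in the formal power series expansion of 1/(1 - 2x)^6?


The general identity 1/(1 - c x)^r = sum_{k>=0} c^k C(k + r - 1, r - 1) x^k follows by substituting y = c x into 1/(1 - y)^r = sum_{k>=0} C(k + r - 1, r - 1) y^k.
For c = 2, r = 6, k = 7:
2^7 * C(12, 5) = 128 * 792 = 101376.

101376


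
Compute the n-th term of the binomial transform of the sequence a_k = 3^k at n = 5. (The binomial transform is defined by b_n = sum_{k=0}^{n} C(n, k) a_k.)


With a_k = 3^k, b_n = sum_{k=0}^{n} C(n, k) 3^k = (1 + 3)^n by the binomial theorem.
For n = 5: (1 + 3)^5 = 4^5 = 1024.

1024


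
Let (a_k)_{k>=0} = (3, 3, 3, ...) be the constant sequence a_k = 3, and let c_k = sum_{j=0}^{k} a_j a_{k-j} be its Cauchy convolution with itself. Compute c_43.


Since a_j = 3 for all j >= 0, the convolution sum becomes
c_k = sum_{j=0}^{k} 3 * 3 = 9 * (k + 1).
Equivalently, the generating function of (a_k) is 3/(1 - x) and its square is 9/(1 - x)^2 = sum_{k>=0} 9(k + 1) x^k.
For k = 43: 9 * 44 = 396.

396


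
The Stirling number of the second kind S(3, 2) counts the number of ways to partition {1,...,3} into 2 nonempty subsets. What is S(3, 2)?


Using the explicit formula S(n,k) = (1/k!) sum_{j=0}^{k} (-1)^(k-j) C(k,j) j^n:
S(3, 2) = 3
Equivalently, S(n,k) is n! times the coefficient of x^n in the EGF (e^x - 1)^k / k!.

3


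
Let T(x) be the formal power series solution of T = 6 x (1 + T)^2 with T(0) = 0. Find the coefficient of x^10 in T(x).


Apply the Lagrange inversion formula: if T = 6 x * phi(T) with phi(t) = (1 + t)^2, then [x^n] T = 6^n * (1/n) [t^(n-1)] phi(t)^n = 6^n * (1/n) [t^(n-1)] (1 + t)^(2n) = 6^n * (1/n) C(2n, n-1).
Using the identity C(2n, n-1) = C(2n, n) * n / (n+1), the unscaled factor equals C(2n, n) / (n+1) = C_n, the n-th Catalan number.
For n = 10: C_10 = C(20, 10) / 11 = 184756/11 = 16796.
With the 6^10 = 60466176 factor, the coefficient is 60466176 * 16796 = 1015589892096.

1015589892096


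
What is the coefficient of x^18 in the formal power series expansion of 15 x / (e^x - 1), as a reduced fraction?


The exponential generating function for Bernoulli numbers is
x / (e^x - 1) = sum_{k>=0} B_k x^k / k!.
So the coefficient of x^18 in 15 x / (e^x - 1) is 15 B_18 / 18!.
Computing: B_18 = 43867/798, 18! = 6402373705728000, giving
15 * 43867/798 / 6402373705728000 = 43867/340606281144729600.

43867/340606281144729600


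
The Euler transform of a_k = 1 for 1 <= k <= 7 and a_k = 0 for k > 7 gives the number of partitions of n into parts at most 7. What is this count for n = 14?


Partitions of 14 into parts at most 7:
Using generating function (1-x)^(-1)(1-x^2)^(-1)...(1-x^7)^(-1),
the coefficient of x^14 = 105

105


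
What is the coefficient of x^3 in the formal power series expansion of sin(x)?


The Maclaurin series is sin(t) = sum_{k>=0} (-1)^k t^(2k+1) / (2k+1)!, so substituting t = x, only odd powers of x are nonzero, with coefficient of x^(2k+1) equal to (-1)^k / (2k+1)!.
Write 3 = 2*1 + 1, giving the coefficient (-1)^1 / 3! = -1/6 = -1/6.

-1/6


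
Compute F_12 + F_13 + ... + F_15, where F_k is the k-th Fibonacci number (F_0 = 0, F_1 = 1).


Use the identity sum_{k=0}^{N} F_k = F_{N+2} - 1 (which follows from F_{k+2} - F_{k+1} = F_k). Then
sum_{k=12}^{15} F_k = (F_{17} - 1) - (F_{13} - 1) = F_{17} - F_{13}.
Computing: F_{17} = 1597, F_{13} = 233, so
Sum = 1597 - 233 = 1364.

1364


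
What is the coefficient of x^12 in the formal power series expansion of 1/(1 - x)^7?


The negative binomial / multiset identity is
1/(1 - x)^r = sum_{k>=0} C(k + r - 1, r - 1) x^k.
Here r = 7 and k = 12, so the coefficient is
C(12 + 6, 6) = C(18, 6)
= 18564

18564


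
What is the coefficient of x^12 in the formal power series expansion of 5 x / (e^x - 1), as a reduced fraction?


The exponential generating function for Bernoulli numbers is
x / (e^x - 1) = sum_{k>=0} B_k x^k / k!.
So the coefficient of x^12 in 5 x / (e^x - 1) is 5 B_12 / 12!.
Computing: B_12 = -691/2730, 12! = 479001600, giving
5 * -691/2730 / 479001600 = -691/261534873600.

-691/261534873600


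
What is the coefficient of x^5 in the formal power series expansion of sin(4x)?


The Maclaurin series is sin(t) = sum_{k>=0} (-1)^k t^(2k+1) / (2k+1)!, so substituting t = 4x, only odd powers of x are nonzero, with coefficient of x^(2k+1) equal to (-1)^k 4^(2k+1) / (2k+1)!.
Write 5 = 2*2 + 1, giving the coefficient (-1)^2 * 4^5 / 5! = 1024/120 = 128/15.

128/15


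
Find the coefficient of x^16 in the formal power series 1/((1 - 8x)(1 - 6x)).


By partial fractions or Cauchy convolution:
The coefficient equals sum_{k=0}^{16} 8^k * 6^(16-k).
= 1117436577120256

1117436577120256


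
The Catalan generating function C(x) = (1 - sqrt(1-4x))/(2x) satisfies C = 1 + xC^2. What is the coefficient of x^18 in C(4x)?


Substituting x -> 4x scales the n-th coefficient by 4^n, so [x^18] C(4x) = 4^18 * C_18.
C_18 = C(2*18, 18)/(19) = 9075135300/19 = 477638700.
So 4^18 * 477638700 = 68719476736 * 477638700 = 32823081532863283200.

32823081532863283200


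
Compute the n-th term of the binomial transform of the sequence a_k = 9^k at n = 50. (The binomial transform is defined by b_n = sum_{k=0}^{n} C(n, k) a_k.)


With a_k = 9^k, b_n = sum_{k=0}^{n} C(n, k) 9^k = (1 + 9)^n by the binomial theorem.
For n = 50: (1 + 9)^50 = 10^50 = 100000000000000000000000000000000000000000000000000.

100000000000000000000000000000000000000000000000000


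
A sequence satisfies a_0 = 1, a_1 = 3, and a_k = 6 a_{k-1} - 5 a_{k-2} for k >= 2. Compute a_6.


The characteristic equation is t^2 - 6 t + 5 = 0, with roots r_1 = 5 and r_2 = 1 (so c_1 = r_1 + r_2, c_2 = -r_1 r_2 as required).
One can use the closed form a_n = A r_1^n + B r_2^n, but direct iteration is more reliable:
a_0 = 1, a_1 = 3, a_2 = 13, a_3 = 63, a_4 = 313, a_5 = 1563, a_6 = 7813.
So a_6 = 7813.

7813


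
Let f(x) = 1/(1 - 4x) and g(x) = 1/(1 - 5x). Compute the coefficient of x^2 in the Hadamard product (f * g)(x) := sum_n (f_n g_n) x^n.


f has coefficients f_k = 4^k and g has coefficients g_k = 5^k, so the Hadamard product has coefficient (f*g)_k = 4^k * 5^k = 20^k.
For k = 2: 20^2 = 400.

400


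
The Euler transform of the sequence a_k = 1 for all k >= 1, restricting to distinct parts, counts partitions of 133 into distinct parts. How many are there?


Partitions of 133 into distinct parts can be computed via generating function.
Product (1+x)(1+x^2)(1+x^3)...
The coefficient of x^133 = 5802008

5802008


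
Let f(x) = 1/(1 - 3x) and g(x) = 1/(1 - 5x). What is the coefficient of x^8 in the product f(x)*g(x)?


The coefficient of x^n in f*g is the Cauchy product: sum_{k=0}^{n} a^k * b^(n-k).
With a=3, b=5, n=8:
sum_{k=0}^{8} 3^k * 5^(8-k)
= 966721

966721


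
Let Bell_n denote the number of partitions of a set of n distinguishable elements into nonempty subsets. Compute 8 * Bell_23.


Bell_23 can be computed from the Bell triangle or from Dobinski's identity Bell_n = (1/e) * sum_{k>=0} k^n / k!.
Computing Bell_23 = 44152005855084346.
Then 8 * 44152005855084346 = 353216046840674768.

353216046840674768


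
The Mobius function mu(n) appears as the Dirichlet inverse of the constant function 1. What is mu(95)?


95 = 5 * 19 (all distinct primes).
mu(95) = (-1)^2 = 1

1


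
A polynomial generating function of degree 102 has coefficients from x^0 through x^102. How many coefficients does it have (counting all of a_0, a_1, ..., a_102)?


A polynomial of degree 102 takes the form a_0 + a_1 x + ... + a_102 x^102.
The number of coefficients is 102 + 1 = 103.

103


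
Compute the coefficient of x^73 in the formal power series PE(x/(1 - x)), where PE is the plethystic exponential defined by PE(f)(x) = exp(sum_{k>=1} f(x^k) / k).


For f(x) = x/(1 - x) we have
sum_{k>=1} f(x^k) / k = sum_{k>=1} (1/k) * x^k / (1 - x^k) = sum_{k, m >= 1} x^(k m) / k,
which after exponentiating simplifies to
PE(x/(1 - x)) = prod_{k>=1} 1 / (1 - x^k).
This is the generating function for the partition function p(n), so the coefficient of x^73 is p(73).
Computing p(73) by dynamic programming over parts 1, 2, ..., 73: p(73) = 6185689.

6185689


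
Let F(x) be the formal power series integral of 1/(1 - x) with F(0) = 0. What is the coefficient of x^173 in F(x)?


1/(1 - x) = sum_{k>=0} x^k. Integrating termwise and using F(0) = 0 gives
F(x) = sum_{k>=0} x^(k+1) / (k+1) = sum_{m>=1} x^m / m = -ln(1 - x).
So the coefficient of x^173 is 1/173 = 1/173.

1/173


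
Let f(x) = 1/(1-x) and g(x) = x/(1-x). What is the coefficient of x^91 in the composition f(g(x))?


First simplify the composition: f(g(x)) = 1/(1 - x/(1-x)) = (1-x)/((1-x) - x) = (1-x)/(1-2x).
Now extract the coefficient. Write (1-x)/(1-2x) = 1/(1-2x) - x/(1-2x).
The coefficient of x^n in 1/(1-2x) is 2^n, and in x/(1-2x) is 2^(n-1) (for n >= 1).
So the coefficient of x^91 is 2^91 - 2^90 = 2475880078570760549798248448 - 1237940039285380274899124224 = 1237940039285380274899124224.

1237940039285380274899124224


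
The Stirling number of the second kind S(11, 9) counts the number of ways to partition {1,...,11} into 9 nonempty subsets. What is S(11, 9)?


Using the explicit formula S(n,k) = (1/k!) sum_{j=0}^{k} (-1)^(k-j) C(k,j) j^n:
S(11, 9) = 1155
Equivalently, S(n,k) is n! times the coefficient of x^n in the EGF (e^x - 1)^k / k!.

1155


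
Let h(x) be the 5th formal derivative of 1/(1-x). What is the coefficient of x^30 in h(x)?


Differentiating 5 times: d^5/dx^5 [1/(1-x)] = 5!/(1-x)^6.
The expansion 1/(1-x)^6 = sum_{k>=0} C(k+5, 5) x^k, so the coefficient of x^n in 5!/(1-x)^6 is 5! * C(n+5, 5).
For n = 30: 120 * C(35, 5) = 120 * 324632 = 38955840

38955840


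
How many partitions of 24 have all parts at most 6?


Using the generating function (1-x)^(-1)(1-x^2)^(-1)...(1-x^6)^(-1),
the coefficient of x^24 counts these restricted partitions.
Result = 532

532


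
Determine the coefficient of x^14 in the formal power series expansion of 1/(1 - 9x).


The geometric series identity gives 1/(1 - c x) = sum_{k>=0} c^k x^k, so the coefficient of x^k is c^k.
Here c = 9 and k = 14.
Computing: 9^14 = 22876792454961

22876792454961


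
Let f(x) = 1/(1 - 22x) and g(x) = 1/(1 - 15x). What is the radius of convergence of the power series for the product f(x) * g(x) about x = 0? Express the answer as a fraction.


The radius of 1/(1 - 22x) is 1/22 (nearest singularity at x = 1/22), and the radius of 1/(1 - 15x) is 1/15.
The product f(x)*g(x) = 1/((1 - 22x)(1 - 15x)) has singularities at both 1/22 and 1/15, so its radius of convergence is the distance to the nearest one:
min(1/22, 1/15) = 1/22.

1/22


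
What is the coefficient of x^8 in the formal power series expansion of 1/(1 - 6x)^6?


The general identity 1/(1 - c x)^r = sum_{k>=0} c^k C(k + r - 1, r - 1) x^k follows by substituting y = c x into 1/(1 - y)^r = sum_{k>=0} C(k + r - 1, r - 1) y^k.
For c = 6, r = 6, k = 8:
6^8 * C(13, 5) = 1679616 * 1287 = 2161665792.

2161665792


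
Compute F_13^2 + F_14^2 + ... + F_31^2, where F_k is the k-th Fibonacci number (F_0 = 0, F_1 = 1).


There is a standard identity sum_{k=0}^{N} F_k^2 = F_N * F_{N+1} (proved inductively from the telescoping relation F_k^2 = F_k F_{k+1} - F_{k-1} F_k). Then
sum_{k=13}^{31} F_k^2 = F_31 F_32 - F_12 F_13.
Computing: F_31 = 1346269, F_32 = 2178309, F_12 = 144, F_13 = 233.
Sum = 1346269 * 2178309 - 144 * 233 = 2932589845569.

2932589845569


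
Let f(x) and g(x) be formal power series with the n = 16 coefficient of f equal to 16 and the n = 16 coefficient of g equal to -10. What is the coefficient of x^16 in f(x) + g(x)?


Addition of formal power series is termwise.
The coefficient of x^16 in f + g = 16 + -10
= 6

6


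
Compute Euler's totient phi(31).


phi(n) counts integers in [1, n] coprime to n. Using the multiplicative formula phi(n) = n * prod_{p | n} (1 - 1/p):
31 = 31, so
phi(31) = 31 * (1 - 1/31) = 30.

30


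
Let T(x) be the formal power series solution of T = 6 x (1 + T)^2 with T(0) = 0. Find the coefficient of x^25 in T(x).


Apply the Lagrange inversion formula: if T = 6 x * phi(T) with phi(t) = (1 + t)^2, then [x^n] T = 6^n * (1/n) [t^(n-1)] phi(t)^n = 6^n * (1/n) [t^(n-1)] (1 + t)^(2n) = 6^n * (1/n) C(2n, n-1).
Using the identity C(2n, n-1) = C(2n, n) * n / (n+1), the unscaled factor equals C(2n, n) / (n+1) = C_n, the n-th Catalan number.
For n = 25: C_25 = C(50, 25) / 26 = 126410606437752/26 = 4861946401452.
With the 6^25 = 28430288029929701376 factor, the coefficient is 28430288029929701376 * 4861946401452 = 138226536579360582077576172797952.

138226536579360582077576172797952


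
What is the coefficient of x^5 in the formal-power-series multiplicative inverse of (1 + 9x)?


The inverse is 1/(1 + 9x). Apply the geometric identity 1/(1 - y) = sum_{k>=0} y^k with y = -9x:
1/(1 + 9x) = sum_{k>=0} (-9)^k x^k.
So the coefficient of x^5 is (-9)^5 = -59049.

-59049


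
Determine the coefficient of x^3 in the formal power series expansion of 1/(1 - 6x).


The geometric series identity gives 1/(1 - c x) = sum_{k>=0} c^k x^k, so the coefficient of x^k is c^k.
Here c = 6 and k = 3.
Computing: 6^3 = 216

216


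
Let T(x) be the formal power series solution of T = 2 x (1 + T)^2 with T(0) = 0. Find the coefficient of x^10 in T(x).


Apply the Lagrange inversion formula: if T = 2 x * phi(T) with phi(t) = (1 + t)^2, then [x^n] T = 2^n * (1/n) [t^(n-1)] phi(t)^n = 2^n * (1/n) [t^(n-1)] (1 + t)^(2n) = 2^n * (1/n) C(2n, n-1).
Using the identity C(2n, n-1) = C(2n, n) * n / (n+1), the unscaled factor equals C(2n, n) / (n+1) = C_n, the n-th Catalan number.
For n = 10: C_10 = C(20, 10) / 11 = 184756/11 = 16796.
With the 2^10 = 1024 factor, the coefficient is 1024 * 16796 = 17199104.

17199104


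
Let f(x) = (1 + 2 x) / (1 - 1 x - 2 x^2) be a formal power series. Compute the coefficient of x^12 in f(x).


Write f(x) = sum_{k>=0} a_k x^k. Multiplying both sides by 1 - 1 x - 2 x^2 gives
(1 - 1 x - 2 x^2) sum_{k>=0} a_k x^k = 1 + 2 x.
Matching coefficients:
 x^0: a_0 = 1
 x^1: a_1 - 1 a_0 = 2  =>  a_1 = 1*1 + 2 = 3
 x^k (k >= 2): a_k = 1 a_{k-1} + 2 a_{k-2}.
Iterating: a_2 = 5, a_3 = 11, a_4 = 21, a_5 = 43, a_6 = 85, a_7 = 171, a_8 = 341, a_9 = 683, a_10 = 1365, a_11 = 2731, a_12 = 5461.
So the coefficient of x^12 is 5461.

5461


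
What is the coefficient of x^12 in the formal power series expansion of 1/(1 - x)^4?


The expansion 1/(1 - x)^r = sum_{k>=0} C(k + r - 1, r - 1) x^k follows from the multiset / negative-binomial theorem (or from repeated differentiation of the geometric series).
For r = 4 and k = 12:
C(15, 3) = 1307674368000 / (6 * 479001600) = 455.

455


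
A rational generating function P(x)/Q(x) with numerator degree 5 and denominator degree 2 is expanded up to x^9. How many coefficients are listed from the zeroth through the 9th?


Expanding up to x^9 gives the coefficients for x^0, x^1, ..., x^9.
That is 9 + 1 = 10 coefficients in total.

10


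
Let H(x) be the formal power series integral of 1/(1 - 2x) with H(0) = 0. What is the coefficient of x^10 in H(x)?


1/(1 - 2x) = sum_{k>=0} 2^k x^k. Integrating termwise with H(0) = 0:
H(x) = sum_{k>=0} 2^k x^(k+1) / (k+1) = sum_{m>=1} 2^(m-1) x^m / m.
For m = 10: 2^9/10 = 512/10 = 256/5.

256/5


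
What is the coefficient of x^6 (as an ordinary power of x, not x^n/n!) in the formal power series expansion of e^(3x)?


The exponential series is e^y = sum_{k>=0} y^k / k!. Substituting y = 3x gives
e^(3x) = sum_{k>=0} 3^k x^k / k!.
So the coefficient of x^n is a^n/n! with a = 3, n = 6:
3^6 / 6! = 729/720 = 81/80

81/80


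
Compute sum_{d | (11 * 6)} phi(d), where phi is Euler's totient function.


First, 11 * 6 = 66. One classical identity is sum_{d | n} phi(d) = n (each k in [1, n] has a unique gcd with n, and among the k's with gcd(k, n) = n/d there are phi(d) of them). So the sum equals 66. We also verify directly:
Divisors of 66: 1, 2, 3, 6, 11, 22, 33, 66.
phi values: 1, 1, 2, 2, 10, 10, 20, 20.
Sum = 66.

66


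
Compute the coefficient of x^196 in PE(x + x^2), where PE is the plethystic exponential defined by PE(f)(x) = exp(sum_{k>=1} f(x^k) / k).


With f(x) = x + x^2, the exponent is sum_{k>=1} (x^k + x^(2k)) / k = -ln(1 - x) - ln(1 - x^2). Exponentiating:
PE(x + x^2) = 1 / ((1 - x)(1 - x^2)).
This is the generating function for partitions of n into parts of size 1 or 2. The number of 2's can be any j in 0..98, and the rest are 1's, so
[x^196] = floor(196/2) + 1 = 99.

99


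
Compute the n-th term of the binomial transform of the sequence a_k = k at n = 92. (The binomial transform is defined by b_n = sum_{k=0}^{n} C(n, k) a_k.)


With a_k = k, b_n = sum_{k=0}^{n} C(n, k) k. Using k * C(n, k) = n * C(n-1, k-1) gives b_n = n * sum_{k>=1} C(n-1, k-1) = n * 2^(n-1).
For n = 92: 92 * 2^91 = 92 * 2475880078570760549798248448 = 227780967228509970581438857216.

227780967228509970581438857216


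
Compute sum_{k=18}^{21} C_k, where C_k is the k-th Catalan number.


C_18 through C_21: 477638700, 1767263190, 6564120420, 24466267020
Sum = 477638700 + 1767263190 + 6564120420 + 24466267020
= 33275289330

33275289330


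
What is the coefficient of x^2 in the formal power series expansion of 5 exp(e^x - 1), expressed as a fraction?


exp(e^x - 1) is the exponential generating function for the Bell numbers Bell_k: exp(e^x - 1) = sum_{k>=0} Bell_k x^k / k!.
So the coefficient of x^2 in 5 exp(e^x - 1) is 5 Bell_2 / 2!.
Computing: Bell_2 = 2 and 2! = 2, giving
5 * 2/2 = 5.

5


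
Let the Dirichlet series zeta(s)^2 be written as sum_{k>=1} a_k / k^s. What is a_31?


The Dirichlet convolution of the constant function 1 with itself gives (1 * 1)(k) = sum_{d | k} 1 = d(k), the number of positive divisors of k.
Since zeta(s) = sum_{k>=1} 1/k^s, we have zeta(s)^2 = sum_{k>=1} d(k)/k^s, so a_k = d(k).
For k = 31: the divisors are 1, 31.
Count = 2.

2


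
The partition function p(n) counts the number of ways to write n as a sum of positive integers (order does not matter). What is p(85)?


Using the generating function prod_{k>=1} 1/(1-x^k), we compute p(85).
By dynamic programming over parts 1 through 85:
p(85) = 30167357

30167357


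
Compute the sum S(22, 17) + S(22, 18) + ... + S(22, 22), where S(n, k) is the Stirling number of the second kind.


By definition, S(n, k) counts partitions of an n-set into exactly k nonempty blocks.
Computing row n = 22 for k = 17..22:
S(22, k): 1404142047, 53374629, 1389850, 23485, 231, 1
Sum = 1458930243.

1458930243


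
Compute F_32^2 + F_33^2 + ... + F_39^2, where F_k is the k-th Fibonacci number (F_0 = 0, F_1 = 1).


There is a standard identity sum_{k=0}^{N} F_k^2 = F_N * F_{N+1} (proved inductively from the telescoping relation F_k^2 = F_k F_{k+1} - F_{k-1} F_k). Then
sum_{k=32}^{39} F_k^2 = F_39 F_40 - F_31 F_32.
Computing: F_39 = 63245986, F_40 = 102334155, F_31 = 1346269, F_32 = 2178309.
Sum = 63245986 * 102334155 - 1346269 * 2178309 = 6469291944572709.

6469291944572709


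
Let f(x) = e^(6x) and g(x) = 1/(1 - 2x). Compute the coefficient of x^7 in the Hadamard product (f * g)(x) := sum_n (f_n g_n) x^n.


Expanding: f_k = 6^k/k! (from e^(6x)) and g_k = 2^k (from 1/(1 - 2x)). So the Hadamard coefficient (f * g)_k = 6^k 2^k / k! = (12)^k / k!.
For k = 7: 12^7/7! = 35831808/5040 = 248832/35.

248832/35


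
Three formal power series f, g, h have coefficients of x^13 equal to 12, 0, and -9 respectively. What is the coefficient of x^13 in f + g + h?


Series addition is componentwise:
12 + 0 + -9
= 3

3


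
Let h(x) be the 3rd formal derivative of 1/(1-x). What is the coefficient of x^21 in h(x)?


Differentiating 3 times: d^3/dx^3 [1/(1-x)] = 3!/(1-x)^4.
The expansion 1/(1-x)^4 = sum_{k>=0} C(k+3, 3) x^k, so the coefficient of x^n in 3!/(1-x)^4 is 3! * C(n+3, 3).
For n = 21: 6 * C(24, 3) = 6 * 2024 = 12144

12144


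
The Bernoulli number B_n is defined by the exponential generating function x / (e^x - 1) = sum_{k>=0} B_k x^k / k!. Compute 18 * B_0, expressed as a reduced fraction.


Bernoulli numbers can also be computed recursively via B_0 = 1 and sum_{j=0}^{m} C(m+1, j) B_j = 0 for m >= 1. Odd-index Bernoulli numbers vanish for k >= 3.
Computing B_0 = 1, so 18 * B_0 = 18 * 1 = 18.

18


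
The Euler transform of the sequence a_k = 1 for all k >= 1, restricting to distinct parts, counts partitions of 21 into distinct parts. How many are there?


Partitions of 21 into distinct parts can be computed via generating function.
Product (1+x)(1+x^2)(1+x^3)...
The coefficient of x^21 = 76

76


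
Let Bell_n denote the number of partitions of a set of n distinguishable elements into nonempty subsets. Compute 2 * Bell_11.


Bell_11 can be computed from the Bell triangle or from Dobinski's identity Bell_n = (1/e) * sum_{k>=0} k^n / k!.
Computing Bell_11 = 678570.
Then 2 * 678570 = 1357140.

1357140


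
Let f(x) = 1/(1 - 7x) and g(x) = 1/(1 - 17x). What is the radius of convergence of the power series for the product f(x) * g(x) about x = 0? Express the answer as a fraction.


The radius of 1/(1 - 7x) is 1/7 (nearest singularity at x = 1/7), and the radius of 1/(1 - 17x) is 1/17.
The product f(x)*g(x) = 1/((1 - 7x)(1 - 17x)) has singularities at both 1/7 and 1/17, so its radius of convergence is the distance to the nearest one:
min(1/7, 1/17) = 1/17.

1/17


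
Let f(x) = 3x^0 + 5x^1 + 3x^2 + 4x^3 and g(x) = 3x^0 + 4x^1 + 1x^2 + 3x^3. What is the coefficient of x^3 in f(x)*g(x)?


Cauchy product at x^3:
3*3 + 5*1 + 3*4 + 4*3
= 38

38


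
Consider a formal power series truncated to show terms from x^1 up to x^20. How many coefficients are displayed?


From x^1 to x^20 inclusive, the count is 20 - 1 + 1 = 20.

20


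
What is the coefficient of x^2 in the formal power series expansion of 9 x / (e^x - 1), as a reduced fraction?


The exponential generating function for Bernoulli numbers is
x / (e^x - 1) = sum_{k>=0} B_k x^k / k!.
So the coefficient of x^2 in 9 x / (e^x - 1) is 9 B_2 / 2!.
Computing: B_2 = 1/6, 2! = 2, giving
9 * 1/6 / 2 = 3/4.

3/4


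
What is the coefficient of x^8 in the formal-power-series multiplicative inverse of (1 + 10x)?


The inverse is 1/(1 + 10x). Apply the geometric identity 1/(1 - y) = sum_{k>=0} y^k with y = -10x:
1/(1 + 10x) = sum_{k>=0} (-10)^k x^k.
So the coefficient of x^8 is (-10)^8 = 100000000.

100000000


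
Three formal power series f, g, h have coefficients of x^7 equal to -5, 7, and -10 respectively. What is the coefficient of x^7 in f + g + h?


Series addition is componentwise:
-5 + 7 + -10
= -8

-8


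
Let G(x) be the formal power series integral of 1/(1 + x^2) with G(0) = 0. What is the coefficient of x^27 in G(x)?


1/(1 + x^2) = sum_{j>=0} (-1)^j x^(2j). Integrating termwise with G(0) = 0:
G(x) = sum_{j>=0} (-1)^j x^(2j+1) / (2j+1) = arctan(x).
Only odd powers are nonzero. For x^27 write 27 = 2*13 + 1, giving
(-1)^13 / 27 = -1/27 = -1/27.

-1/27


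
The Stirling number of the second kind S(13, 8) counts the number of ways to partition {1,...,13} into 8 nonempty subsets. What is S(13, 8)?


Using the explicit formula S(n,k) = (1/k!) sum_{j=0}^{k} (-1)^(k-j) C(k,j) j^n:
S(13, 8) = 1899612
Equivalently, S(n,k) is n! times the coefficient of x^n in the EGF (e^x - 1)^k / k!.

1899612


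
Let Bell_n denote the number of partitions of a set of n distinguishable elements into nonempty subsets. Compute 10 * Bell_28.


Bell_28 can be computed from the Bell triangle or from Dobinski's identity Bell_n = (1/e) * sum_{k>=0} k^n / k!.
Computing Bell_28 = 6160539404599934652455.
Then 10 * 6160539404599934652455 = 61605394045999346524550.

61605394045999346524550


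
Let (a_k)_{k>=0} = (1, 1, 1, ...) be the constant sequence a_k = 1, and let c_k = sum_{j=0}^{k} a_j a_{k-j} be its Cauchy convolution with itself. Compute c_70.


Since a_j = 1 for all j >= 0, the convolution sum becomes
c_k = sum_{j=0}^{k} 1 * 1 = 1 * (k + 1).
Equivalently, the generating function of (a_k) is 1/(1 - x) and its square is 1/(1 - x)^2 = sum_{k>=0} 1(k + 1) x^k.
For k = 70: 1 * 71 = 71.

71


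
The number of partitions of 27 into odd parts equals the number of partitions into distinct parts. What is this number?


Computing partitions of 27 into odd parts (1, 3, 5, ...):
Using the generating function prod_{k>=0} 1/(1-x^(2k+1)),
the count is 192

192


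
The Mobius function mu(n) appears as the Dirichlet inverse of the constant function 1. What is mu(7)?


7 = 7 (all distinct primes).
mu(7) = (-1)^1 = -1

-1


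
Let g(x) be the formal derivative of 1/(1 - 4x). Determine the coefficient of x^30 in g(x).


Differentiate termwise: d/dx sum_{k>=0} 4^k x^k = sum_{k>=1} k 4^k x^(k-1) = sum_{j>=0} (j+1) 4^(j+1) x^j.
Equivalently, d/dx [1/(1 - 4x)] = 4/(1 - 4x)^2.
For j = 30: 31 * 4^31 = 31 * 4611686018427387904 = 142962266571249025024.

142962266571249025024


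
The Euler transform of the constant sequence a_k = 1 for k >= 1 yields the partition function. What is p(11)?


The Euler transform converts the sequence a_k = 1 into the number of integer partitions.
Using the recurrence or dynamic programming:
p(11) = 56

56


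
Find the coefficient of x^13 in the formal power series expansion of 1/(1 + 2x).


Write 1/(1 + c x) = 1/(1 - (-c) x) and apply the geometric-series identity
1/(1 - y) = sum_{k>=0} y^k to get 1/(1 + c x) = sum_{k>=0} (-c)^k x^k.
So the coefficient of x^k is (-c)^k = (-1)^k * c^k.
Here c = 2 and k = 13:
(-2)^13 = -1 * 8192 = -8192

-8192


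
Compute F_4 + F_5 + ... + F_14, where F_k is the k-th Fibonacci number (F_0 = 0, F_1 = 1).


Use the identity sum_{k=0}^{N} F_k = F_{N+2} - 1 (which follows from F_{k+2} - F_{k+1} = F_k). Then
sum_{k=4}^{14} F_k = (F_{16} - 1) - (F_{5} - 1) = F_{16} - F_{5}.
Computing: F_{16} = 987, F_{5} = 5, so
Sum = 987 - 5 = 982.

982


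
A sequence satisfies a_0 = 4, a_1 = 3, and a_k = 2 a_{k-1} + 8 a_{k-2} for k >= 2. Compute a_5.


The characteristic equation is t^2 - 2 t - 8 = 0, with roots r_1 = 4 and r_2 = -2 (so c_1 = r_1 + r_2, c_2 = -r_1 r_2 as required).
One can use the closed form a_n = A r_1^n + B r_2^n, but direct iteration is more reliable:
a_0 = 4, a_1 = 3, a_2 = 38, a_3 = 100, a_4 = 504, a_5 = 1808.
So a_5 = 1808.

1808


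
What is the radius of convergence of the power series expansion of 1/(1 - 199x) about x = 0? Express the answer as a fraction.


Expanding 1/(1 - 199x) = sum_{k>=0} 199^k x^k, the series converges when |199x| < 1, i.e., |x| < 1/199.
So the radius of convergence is 1/199 = 1/199.

1/199


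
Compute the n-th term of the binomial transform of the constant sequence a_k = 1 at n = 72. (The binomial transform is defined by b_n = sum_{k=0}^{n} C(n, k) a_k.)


With a_k = 1 for all k, b_n = sum_{k=0}^{n} C(n, k) = 2^n by the binomial theorem.
For n = 72: 2^72 = 4722366482869645213696.

4722366482869645213696


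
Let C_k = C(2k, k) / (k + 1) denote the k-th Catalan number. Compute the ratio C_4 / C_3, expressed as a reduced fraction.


Using C_k = (2k)! / (k! (k+1)!), the ratio C_{k+1}/C_k simplifies to
C_{k+1}/C_k = [(2k+2)! / ((k+1)! (k+2)!)] * [k! (k+1)! / (2k)!]
 = (2k+2)(2k+1) / ((k+1)(k+2)) = 2(2k+1) / (k+2).
For k = 3: 2(2*3 + 1) / (3 + 2) = 14/5 = 14/5.

14/5


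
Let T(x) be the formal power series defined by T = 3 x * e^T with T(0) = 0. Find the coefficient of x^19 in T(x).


Apply the Lagrange inversion formula: if T = 3 x * phi(T) with phi(t) = e^t, then
[x^n] T = 3^n * (1/n) [t^(n-1)] phi(t)^n = 3^n * (1/n) [t^(n-1)] e^(n t) = 3^n * (1/n) * n^(n-1) / (n-1)! = 3^n * n^(n-1) / n!.
When c = 1 this is the Cayley count of rooted labeled trees on n vertices, divided by n!.
For n = 19: 3^19 * 19^18 / 19! = 1162261467 * 104127350297911241532841/121645100408832000 = 970834090696004352832536033/975822848000.

970834090696004352832536033/975822848000


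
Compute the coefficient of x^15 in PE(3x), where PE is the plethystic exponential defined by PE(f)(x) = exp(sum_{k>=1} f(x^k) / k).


With f(x) = 3x, the exponent is sum_{k>=1} 3 x^k / k = 3 * (-ln(1 - x)). Exponentiating:
PE(3x) = exp(-3 ln(1 - x)) = 1/(1 - x)^3.
By the negative binomial expansion, [x^n] 1/(1 - x)^3 = C(n + 2, 2).
For n = 15: C(17, 2) = 136.

136


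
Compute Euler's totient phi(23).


phi(n) counts integers in [1, n] coprime to n. Using the multiplicative formula phi(n) = n * prod_{p | n} (1 - 1/p):
23 = 23, so
phi(23) = 23 * (1 - 1/23) = 22.

22


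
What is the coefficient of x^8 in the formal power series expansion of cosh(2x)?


The Maclaurin series is cosh(t) = sum_{m>=0} t^(2m) / (2m)!, so substituting t = 2x, only even powers of x are nonzero, with coefficient of x^(2m) equal to 2^(2m) / (2m)!.
For x^8 the coefficient is 2^8/8! = 256/40320 = 2/315.

2/315


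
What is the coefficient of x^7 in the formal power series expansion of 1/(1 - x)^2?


The expansion 1/(1 - x)^r = sum_{k>=0} C(k + r - 1, r - 1) x^k follows from the multiset / negative-binomial theorem (or from repeated differentiation of the geometric series).
For r = 2 and k = 7:
C(8, 1) = 40320 / (1 * 5040) = 8.

8


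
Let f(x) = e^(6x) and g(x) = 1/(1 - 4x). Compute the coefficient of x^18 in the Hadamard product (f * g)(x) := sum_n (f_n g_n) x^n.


Expanding: f_k = 6^k/k! (from e^(6x)) and g_k = 4^k (from 1/(1 - 4x)). So the Hadamard coefficient (f * g)_k = 6^k 4^k / k! = (24)^k / k!.
For k = 18: 24^18/18! = 6979147079584381377970176/6402373705728000 = 16231265527136256/14889875.

16231265527136256/14889875


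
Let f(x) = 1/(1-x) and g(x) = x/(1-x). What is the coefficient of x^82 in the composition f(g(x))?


First simplify the composition: f(g(x)) = 1/(1 - x/(1-x)) = (1-x)/((1-x) - x) = (1-x)/(1-2x).
Now extract the coefficient. Write (1-x)/(1-2x) = 1/(1-2x) - x/(1-2x).
The coefficient of x^n in 1/(1-2x) is 2^n, and in x/(1-2x) is 2^(n-1) (for n >= 1).
So the coefficient of x^82 is 2^82 - 2^81 = 4835703278458516698824704 - 2417851639229258349412352 = 2417851639229258349412352.

2417851639229258349412352


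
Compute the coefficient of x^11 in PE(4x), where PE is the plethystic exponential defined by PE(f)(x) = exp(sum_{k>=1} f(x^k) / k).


With f(x) = 4x, the exponent is sum_{k>=1} 4 x^k / k = 4 * (-ln(1 - x)). Exponentiating:
PE(4x) = exp(-4 ln(1 - x)) = 1/(1 - x)^4.
By the negative binomial expansion, [x^n] 1/(1 - x)^4 = C(n + 3, 3).
For n = 11: C(14, 3) = 364.

364


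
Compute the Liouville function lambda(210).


The Liouville function is lambda(k) = (-1)^Omega(k), where Omega(k) counts the prime factors of k with multiplicity.
Factoring: 210 = 2 * 3 * 5 * 7, so Omega(210) = 4.
lambda(210) = (-1)^4 = 1.

1


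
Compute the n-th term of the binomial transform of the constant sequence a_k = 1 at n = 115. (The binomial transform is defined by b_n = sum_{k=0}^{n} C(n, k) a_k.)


With a_k = 1 for all k, b_n = sum_{k=0}^{n} C(n, k) = 2^n by the binomial theorem.
For n = 115: 2^115 = 41538374868278621028243970633760768.

41538374868278621028243970633760768


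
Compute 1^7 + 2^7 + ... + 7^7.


This power sum has a closed form given by Faulhaber's formula
sum_{k=1}^{m} k^p = (1 / (p + 1)) * sum_{j=0}^{p} C(p + 1, j) B_j m^(p + 1 - j),
but for small m direct computation is fastest:
1 + 128 + 2187 + 16384 + 78125 + 279936 + 823543 = 1200304.

1200304


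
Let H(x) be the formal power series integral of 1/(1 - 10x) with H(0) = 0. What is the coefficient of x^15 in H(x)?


1/(1 - 10x) = sum_{k>=0} 10^k x^k. Integrating termwise with H(0) = 0:
H(x) = sum_{k>=0} 10^k x^(k+1) / (k+1) = sum_{m>=1} 10^(m-1) x^m / m.
For m = 15: 10^14/15 = 100000000000000/15 = 20000000000000/3.

20000000000000/3
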